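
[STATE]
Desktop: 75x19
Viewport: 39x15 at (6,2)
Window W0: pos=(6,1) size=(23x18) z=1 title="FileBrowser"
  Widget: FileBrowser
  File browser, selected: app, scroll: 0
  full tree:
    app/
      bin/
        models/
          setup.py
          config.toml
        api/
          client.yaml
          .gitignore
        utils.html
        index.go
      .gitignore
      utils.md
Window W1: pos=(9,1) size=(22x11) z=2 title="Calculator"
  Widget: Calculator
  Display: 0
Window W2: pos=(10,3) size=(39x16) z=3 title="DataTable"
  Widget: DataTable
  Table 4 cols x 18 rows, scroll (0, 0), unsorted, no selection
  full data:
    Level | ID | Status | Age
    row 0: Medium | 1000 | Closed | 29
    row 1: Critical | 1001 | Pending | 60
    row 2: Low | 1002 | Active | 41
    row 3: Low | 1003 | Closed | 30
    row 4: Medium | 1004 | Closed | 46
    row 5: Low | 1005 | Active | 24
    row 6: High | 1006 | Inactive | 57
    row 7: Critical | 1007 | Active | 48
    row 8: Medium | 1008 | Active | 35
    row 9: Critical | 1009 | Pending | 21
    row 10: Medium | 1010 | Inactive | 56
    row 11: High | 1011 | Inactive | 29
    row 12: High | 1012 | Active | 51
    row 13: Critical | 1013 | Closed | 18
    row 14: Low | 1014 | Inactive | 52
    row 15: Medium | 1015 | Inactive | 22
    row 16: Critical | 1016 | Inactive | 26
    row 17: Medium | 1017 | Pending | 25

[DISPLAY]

┃ F┃ Calculator         ┃              
┠──┠┏━━━━━━━━━━━━━━━━━━━━━━━━━━━━━━━━━━
┃> ┃┃ DataTable                        
┃  ┃┠──────────────────────────────────
┃  ┃┃Level   │ID  │Status  │Age        
┃  ┃┃────────┼────┼────────┼───        
┃  ┃┃Medium  │1000│Closed  │29         
┃  ┃┃Critical│1001│Pending │60         
┃  ┃┃Low     │1002│Active  │41         
┃  ┗┃Low     │1003│Closed  │30         
┃   ┃Medium  │1004│Closed  │46         
┃   ┃Low     │1005│Active  │24         
┃   ┃High    │1006│Inactive│57         
┃   ┃Critical│1007│Active  │48         
┃   ┃Medium  │1008│Active  │35         


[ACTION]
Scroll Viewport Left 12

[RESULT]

      ┃ F┃ Calculator         ┃        
      ┠──┠┏━━━━━━━━━━━━━━━━━━━━━━━━━━━━
      ┃> ┃┃ DataTable                  
      ┃  ┃┠────────────────────────────
      ┃  ┃┃Level   │ID  │Status  │Age  
      ┃  ┃┃────────┼────┼────────┼───  
      ┃  ┃┃Medium  │1000│Closed  │29   
      ┃  ┃┃Critical│1001│Pending │60   
      ┃  ┃┃Low     │1002│Active  │41   
      ┃  ┗┃Low     │1003│Closed  │30   
      ┃   ┃Medium  │1004│Closed  │46   
      ┃   ┃Low     │1005│Active  │24   
      ┃   ┃High    │1006│Inactive│57   
      ┃   ┃Critical│1007│Active  │48   
      ┃   ┃Medium  │1008│Active  │35   


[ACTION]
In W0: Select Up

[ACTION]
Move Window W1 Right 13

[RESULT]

      ┃ FileBrowser   ┃ Calculator     
      ┠───┏━━━━━━━━━━━━━━━━━━━━━━━━━━━━
      ┃> [┃ DataTable                  
      ┃   ┠────────────────────────────
      ┃   ┃Level   │ID  │Status  │Age  
      ┃   ┃────────┼────┼────────┼───  
      ┃   ┃Medium  │1000│Closed  │29   
      ┃   ┃Critical│1001│Pending │60   
      ┃   ┃Low     │1002│Active  │41   
      ┃   ┃Low     │1003│Closed  │30   
      ┃   ┃Medium  │1004│Closed  │46   
      ┃   ┃Low     │1005│Active  │24   
      ┃   ┃High    │1006│Inactive│57   
      ┃   ┃Critical│1007│Active  │48   
      ┃   ┃Medium  │1008│Active  │35   


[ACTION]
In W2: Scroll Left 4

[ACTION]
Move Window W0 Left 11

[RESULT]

┃ FileBrowser         ┃ Calculator     
┠─────────┏━━━━━━━━━━━━━━━━━━━━━━━━━━━━
┃> [-] app┃ DataTable                  
┃    [+] b┠────────────────────────────
┃    .giti┃Level   │ID  │Status  │Age  
┃    utils┃────────┼────┼────────┼───  
┃         ┃Medium  │1000│Closed  │29   
┃         ┃Critical│1001│Pending │60   
┃         ┃Low     │1002│Active  │41   
┃         ┃Low     │1003│Closed  │30   
┃         ┃Medium  │1004│Closed  │46   
┃         ┃Low     │1005│Active  │24   
┃         ┃High    │1006│Inactive│57   
┃         ┃Critical│1007│Active  │48   
┃         ┃Medium  │1008│Active  │35   


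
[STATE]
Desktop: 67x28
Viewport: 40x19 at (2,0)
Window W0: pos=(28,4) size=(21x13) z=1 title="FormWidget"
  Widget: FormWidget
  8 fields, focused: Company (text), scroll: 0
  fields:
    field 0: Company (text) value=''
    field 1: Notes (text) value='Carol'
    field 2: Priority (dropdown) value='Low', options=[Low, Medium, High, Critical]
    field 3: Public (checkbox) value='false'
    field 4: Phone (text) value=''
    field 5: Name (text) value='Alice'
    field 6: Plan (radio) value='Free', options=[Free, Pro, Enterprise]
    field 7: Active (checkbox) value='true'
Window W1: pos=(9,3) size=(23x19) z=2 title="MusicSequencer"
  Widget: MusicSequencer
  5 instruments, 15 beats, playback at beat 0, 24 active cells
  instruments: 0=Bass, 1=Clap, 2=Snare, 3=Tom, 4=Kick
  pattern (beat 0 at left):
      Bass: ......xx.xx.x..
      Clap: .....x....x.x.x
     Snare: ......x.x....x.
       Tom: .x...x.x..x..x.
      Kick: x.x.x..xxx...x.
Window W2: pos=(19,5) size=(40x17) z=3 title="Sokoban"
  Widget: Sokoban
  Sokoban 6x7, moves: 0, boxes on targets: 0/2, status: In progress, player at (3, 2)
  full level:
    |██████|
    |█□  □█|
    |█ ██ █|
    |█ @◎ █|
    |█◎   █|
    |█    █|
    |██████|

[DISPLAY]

                                        
                                        
                                        
       ┏━━━━━━━━━━━━━━━━━━━━━┓          
       ┃ MusicSequencer      ┃━━━━━━━━━━
       ┠─────────┏━━━━━━━━━━━━━━━━━━━━━━
       ┃      ▼12┃ Sokoban              
       ┃  Bass···┠──────────────────────
       ┃  Clap···┃██████                
       ┃ Snare···┃█□  □█                
       ┃   Tom·█·┃█ ██ █                
       ┃  Kick█·█┃█ @◎ █                
       ┃         ┃█◎   █                
       ┃         ┃█    █                
       ┃         ┃██████                
       ┃         ┃Moves: 0  0/2         
       ┃         ┃                      
       ┃         ┃                      
       ┃         ┃                      


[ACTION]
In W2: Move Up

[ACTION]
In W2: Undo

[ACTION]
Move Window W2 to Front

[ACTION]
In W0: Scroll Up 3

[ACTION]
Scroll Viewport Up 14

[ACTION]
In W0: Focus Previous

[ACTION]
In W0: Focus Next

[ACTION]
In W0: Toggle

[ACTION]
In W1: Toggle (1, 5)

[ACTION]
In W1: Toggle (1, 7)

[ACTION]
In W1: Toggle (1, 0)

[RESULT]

                                        
                                        
                                        
       ┏━━━━━━━━━━━━━━━━━━━━━┓          
       ┃ MusicSequencer      ┃━━━━━━━━━━
       ┠─────────┏━━━━━━━━━━━━━━━━━━━━━━
       ┃      ▼12┃ Sokoban              
       ┃  Bass···┠──────────────────────
       ┃  Clap█··┃██████                
       ┃ Snare···┃█□  □█                
       ┃   Tom·█·┃█ ██ █                
       ┃  Kick█·█┃█ @◎ █                
       ┃         ┃█◎   █                
       ┃         ┃█    █                
       ┃         ┃██████                
       ┃         ┃Moves: 0  0/2         
       ┃         ┃                      
       ┃         ┃                      
       ┃         ┃                      


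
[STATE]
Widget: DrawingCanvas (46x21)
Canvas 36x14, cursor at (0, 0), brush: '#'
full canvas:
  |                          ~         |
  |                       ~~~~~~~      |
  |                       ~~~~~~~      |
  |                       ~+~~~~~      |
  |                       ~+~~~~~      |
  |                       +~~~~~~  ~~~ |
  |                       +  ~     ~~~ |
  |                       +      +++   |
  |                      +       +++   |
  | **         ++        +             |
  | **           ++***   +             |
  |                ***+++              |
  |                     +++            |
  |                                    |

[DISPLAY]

+                         ~                   
                       ~~~~~~~                
                       ~~~~~~~                
                       ~+~~~~~                
                       ~+~~~~~                
                       +~~~~~~  ~~~           
                       +  ~     ~~~           
                       +      +++             
                      +       +++             
 **         ++        +                       
 **           ++***   +                       
                ***+++                        
                     +++                      
                                              
                                              
                                              
                                              
                                              
                                              
                                              
                                              


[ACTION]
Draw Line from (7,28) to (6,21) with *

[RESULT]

+                         ~                   
                       ~~~~~~~                
                       ~~~~~~~                
                       ~+~~~~~                
                       ~+~~~~~                
                       +~~~~~~  ~~~           
                     **** ~     ~~~           
                       + **** +++             
                      +       +++             
 **         ++        +                       
 **           ++***   +                       
                ***+++                        
                     +++                      
                                              
                                              
                                              
                                              
                                              
                                              
                                              
                                              


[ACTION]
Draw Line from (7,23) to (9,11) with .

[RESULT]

+                         ~                   
                       ~~~~~~~                
                       ~~~~~~~                
                       ~+~~~~~                
                       ~+~~~~~                
                       +~~~~~~  ~~~           
                     **** ~     ~~~           
                    .... **** +++             
              ......  +       +++             
 **        ...        +                       
 **           ++***   +                       
                ***+++                        
                     +++                      
                                              
                                              
                                              
                                              
                                              
                                              
                                              
                                              


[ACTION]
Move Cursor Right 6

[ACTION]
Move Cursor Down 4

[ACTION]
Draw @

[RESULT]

                          ~                   
                       ~~~~~~~                
                       ~~~~~~~                
                       ~+~~~~~                
      @                ~+~~~~~                
                       +~~~~~~  ~~~           
                     **** ~     ~~~           
                    .... **** +++             
              ......  +       +++             
 **        ...        +                       
 **           ++***   +                       
                ***+++                        
                     +++                      
                                              
                                              
                                              
                                              
                                              
                                              
                                              
                                              


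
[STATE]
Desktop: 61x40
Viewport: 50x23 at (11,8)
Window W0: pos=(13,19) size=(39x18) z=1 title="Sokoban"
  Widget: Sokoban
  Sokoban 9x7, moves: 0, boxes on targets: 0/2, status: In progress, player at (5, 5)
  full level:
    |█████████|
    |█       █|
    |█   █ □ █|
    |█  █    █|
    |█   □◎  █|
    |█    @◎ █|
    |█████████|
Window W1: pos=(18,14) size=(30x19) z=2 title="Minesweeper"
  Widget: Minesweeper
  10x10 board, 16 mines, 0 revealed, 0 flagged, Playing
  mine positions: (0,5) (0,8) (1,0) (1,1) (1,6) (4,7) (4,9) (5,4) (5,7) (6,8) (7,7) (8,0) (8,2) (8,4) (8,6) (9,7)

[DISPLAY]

                                                  
                                                  
                                                  
                                                  
                                                  
                                                  
       ┏━━━━━━━━━━━━━━━━━━━━━━━━━━━━┓             
       ┃ Minesweeper                ┃             
       ┠────────────────────────────┨             
       ┃■■■■■■■■■■                  ┃             
       ┃■■■■■■■■■■                  ┃             
  ┏━━━━┃■■■■■■■■■■                  ┃━━━┓         
  ┃ Sok┃■■■■■■■■■■                  ┃   ┃         
  ┠────┃■■■■■■■■■■                  ┃───┨         
  ┃████┃■■■■■■■■■■                  ┃   ┃         
  ┃█   ┃■■■■■■■■■■                  ┃   ┃         
  ┃█   ┃■■■■■■■■■■                  ┃   ┃         
  ┃█  █┃■■■■■■■■■■                  ┃   ┃         
  ┃█   ┃■■■■■■■■■■                  ┃   ┃         
  ┃█   ┃                            ┃   ┃         
  ┃████┃                            ┃   ┃         
  ┃Move┃                            ┃   ┃         
  ┃    ┃                            ┃   ┃         


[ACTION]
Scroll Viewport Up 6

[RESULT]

                                                  
                                                  
                                                  
                                                  
                                                  
                                                  
                                                  
                                                  
                                                  
                                                  
                                                  
                                                  
       ┏━━━━━━━━━━━━━━━━━━━━━━━━━━━━┓             
       ┃ Minesweeper                ┃             
       ┠────────────────────────────┨             
       ┃■■■■■■■■■■                  ┃             
       ┃■■■■■■■■■■                  ┃             
  ┏━━━━┃■■■■■■■■■■                  ┃━━━┓         
  ┃ Sok┃■■■■■■■■■■                  ┃   ┃         
  ┠────┃■■■■■■■■■■                  ┃───┨         
  ┃████┃■■■■■■■■■■                  ┃   ┃         
  ┃█   ┃■■■■■■■■■■                  ┃   ┃         
  ┃█   ┃■■■■■■■■■■                  ┃   ┃         


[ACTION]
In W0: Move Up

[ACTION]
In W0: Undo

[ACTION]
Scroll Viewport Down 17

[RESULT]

       ┃■■■■■■■■■■                  ┃             
       ┃■■■■■■■■■■                  ┃             
  ┏━━━━┃■■■■■■■■■■                  ┃━━━┓         
  ┃ Sok┃■■■■■■■■■■                  ┃   ┃         
  ┠────┃■■■■■■■■■■                  ┃───┨         
  ┃████┃■■■■■■■■■■                  ┃   ┃         
  ┃█   ┃■■■■■■■■■■                  ┃   ┃         
  ┃█   ┃■■■■■■■■■■                  ┃   ┃         
  ┃█  █┃■■■■■■■■■■                  ┃   ┃         
  ┃█   ┃■■■■■■■■■■                  ┃   ┃         
  ┃█   ┃                            ┃   ┃         
  ┃████┃                            ┃   ┃         
  ┃Move┃                            ┃   ┃         
  ┃    ┃                            ┃   ┃         
  ┃    ┃                            ┃   ┃         
  ┃    ┗━━━━━━━━━━━━━━━━━━━━━━━━━━━━┛   ┃         
  ┃                                     ┃         
  ┃                                     ┃         
  ┃                                     ┃         
  ┗━━━━━━━━━━━━━━━━━━━━━━━━━━━━━━━━━━━━━┛         
                                                  
                                                  
                                                  


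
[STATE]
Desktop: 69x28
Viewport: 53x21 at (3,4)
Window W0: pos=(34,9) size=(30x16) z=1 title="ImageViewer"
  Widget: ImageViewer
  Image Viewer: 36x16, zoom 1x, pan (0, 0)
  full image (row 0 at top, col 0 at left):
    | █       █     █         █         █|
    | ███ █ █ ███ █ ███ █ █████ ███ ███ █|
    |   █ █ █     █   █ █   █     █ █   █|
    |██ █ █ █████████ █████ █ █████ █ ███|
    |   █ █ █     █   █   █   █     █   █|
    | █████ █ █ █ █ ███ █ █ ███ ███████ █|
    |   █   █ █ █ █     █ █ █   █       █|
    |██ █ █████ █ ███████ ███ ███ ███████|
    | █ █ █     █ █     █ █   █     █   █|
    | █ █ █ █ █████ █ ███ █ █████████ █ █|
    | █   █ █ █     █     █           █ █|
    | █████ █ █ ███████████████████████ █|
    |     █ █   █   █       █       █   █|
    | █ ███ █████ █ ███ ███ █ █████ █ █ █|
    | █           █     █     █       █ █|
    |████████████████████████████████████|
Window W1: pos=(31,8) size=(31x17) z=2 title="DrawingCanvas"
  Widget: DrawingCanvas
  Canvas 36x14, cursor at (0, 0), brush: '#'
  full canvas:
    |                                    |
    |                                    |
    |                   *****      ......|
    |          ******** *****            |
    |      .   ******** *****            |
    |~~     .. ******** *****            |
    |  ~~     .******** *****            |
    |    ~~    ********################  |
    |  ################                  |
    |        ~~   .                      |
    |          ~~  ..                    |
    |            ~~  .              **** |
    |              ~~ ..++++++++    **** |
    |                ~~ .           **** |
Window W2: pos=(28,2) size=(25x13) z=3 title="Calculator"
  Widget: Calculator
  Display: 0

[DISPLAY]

                         ┠───────────────────────┨   
                         ┃                      0┃   
                         ┃┌───┬───┬───┬───┐      ┃   
                         ┃│ 7 │ 8 │ 9 │ ÷ │      ┃   
                         ┃├───┼───┼───┼───┤      ┃━━━
                         ┃│ 4 │ 5 │ 6 │ × │      ┃   
                         ┃├───┼───┼───┼───┤      ┃───
                         ┃│ 1 │ 2 │ 3 │ - │      ┃   
                         ┃├───┼───┼───┼───┤      ┃   
                         ┃│ 0 │ . │ = │ + │      ┃***
                         ┗━━━━━━━━━━━━━━━━━━━━━━━┛***
                            ┃      .   ******** *****
                            ┃~~     .. ******** *****
                            ┃  ~~     .******** *****
                            ┃    ~~    ********######
                            ┃  ################      
                            ┃        ~~   .          
                            ┃          ~~  ..        
                            ┃            ~~  .       
                            ┃              ~~ ..+++++
                            ┗━━━━━━━━━━━━━━━━━━━━━━━━


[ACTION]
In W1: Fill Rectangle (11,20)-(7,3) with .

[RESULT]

                         ┠───────────────────────┨   
                         ┃                      0┃   
                         ┃┌───┬───┬───┬───┐      ┃   
                         ┃│ 7 │ 8 │ 9 │ ÷ │      ┃   
                         ┃├───┼───┼───┼───┤      ┃━━━
                         ┃│ 4 │ 5 │ 6 │ × │      ┃   
                         ┃├───┼───┼───┼───┤      ┃───
                         ┃│ 1 │ 2 │ 3 │ - │      ┃   
                         ┃├───┼───┼───┼───┤      ┃   
                         ┃│ 0 │ . │ = │ + │      ┃***
                         ┗━━━━━━━━━━━━━━━━━━━━━━━┛***
                            ┃      .   ******** *****
                            ┃~~     .. ******** *****
                            ┃  ~~     .******** *****
                            ┃   ..................###
                            ┃  #..................   
                            ┃   ..................   
                            ┃   ..................   
                            ┃   ..................   
                            ┃              ~~ ..+++++
                            ┗━━━━━━━━━━━━━━━━━━━━━━━━


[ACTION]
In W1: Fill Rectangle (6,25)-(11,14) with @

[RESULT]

                         ┠───────────────────────┨   
                         ┃                      0┃   
                         ┃┌───┬───┬───┬───┐      ┃   
                         ┃│ 7 │ 8 │ 9 │ ÷ │      ┃   
                         ┃├───┼───┼───┼───┤      ┃━━━
                         ┃│ 4 │ 5 │ 6 │ × │      ┃   
                         ┃├───┼───┼───┼───┤      ┃───
                         ┃│ 1 │ 2 │ 3 │ - │      ┃   
                         ┃├───┼───┼───┼───┤      ┃   
                         ┃│ 0 │ . │ = │ + │      ┃***
                         ┗━━━━━━━━━━━━━━━━━━━━━━━┛***
                            ┃      .   ******** *****
                            ┃~~     .. ******** *****
                            ┃  ~~     .****@@@@@@@@@@
                            ┃   ...........@@@@@@@@@@
                            ┃  #...........@@@@@@@@@@
                            ┃   ...........@@@@@@@@@@
                            ┃   ...........@@@@@@@@@@
                            ┃   ...........@@@@@@@@@@
                            ┃              ~~ ..+++++
                            ┗━━━━━━━━━━━━━━━━━━━━━━━━


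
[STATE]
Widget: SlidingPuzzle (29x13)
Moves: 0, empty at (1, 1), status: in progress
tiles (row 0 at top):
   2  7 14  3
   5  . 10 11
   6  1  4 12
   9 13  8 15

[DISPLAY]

┌────┬────┬────┬────┐        
│  2 │  7 │ 14 │  3 │        
├────┼────┼────┼────┤        
│  5 │    │ 10 │ 11 │        
├────┼────┼────┼────┤        
│  6 │  1 │  4 │ 12 │        
├────┼────┼────┼────┤        
│  9 │ 13 │  8 │ 15 │        
└────┴────┴────┴────┘        
Moves: 0                     
                             
                             
                             


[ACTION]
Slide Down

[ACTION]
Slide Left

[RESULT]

┌────┬────┬────┬────┐        
│  2 │ 14 │    │  3 │        
├────┼────┼────┼────┤        
│  5 │  7 │ 10 │ 11 │        
├────┼────┼────┼────┤        
│  6 │  1 │  4 │ 12 │        
├────┼────┼────┼────┤        
│  9 │ 13 │  8 │ 15 │        
└────┴────┴────┴────┘        
Moves: 2                     
                             
                             
                             


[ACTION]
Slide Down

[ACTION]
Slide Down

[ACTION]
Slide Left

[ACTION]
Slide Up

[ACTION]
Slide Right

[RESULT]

┌────┬────┬────┬────┐        
│  2 │ 14 │  3 │ 11 │        
├────┼────┼────┼────┤        
│  5 │  7 │    │ 10 │        
├────┼────┼────┼────┤        
│  6 │  1 │  4 │ 12 │        
├────┼────┼────┼────┤        
│  9 │ 13 │  8 │ 15 │        
└────┴────┴────┴────┘        
Moves: 5                     
                             
                             
                             


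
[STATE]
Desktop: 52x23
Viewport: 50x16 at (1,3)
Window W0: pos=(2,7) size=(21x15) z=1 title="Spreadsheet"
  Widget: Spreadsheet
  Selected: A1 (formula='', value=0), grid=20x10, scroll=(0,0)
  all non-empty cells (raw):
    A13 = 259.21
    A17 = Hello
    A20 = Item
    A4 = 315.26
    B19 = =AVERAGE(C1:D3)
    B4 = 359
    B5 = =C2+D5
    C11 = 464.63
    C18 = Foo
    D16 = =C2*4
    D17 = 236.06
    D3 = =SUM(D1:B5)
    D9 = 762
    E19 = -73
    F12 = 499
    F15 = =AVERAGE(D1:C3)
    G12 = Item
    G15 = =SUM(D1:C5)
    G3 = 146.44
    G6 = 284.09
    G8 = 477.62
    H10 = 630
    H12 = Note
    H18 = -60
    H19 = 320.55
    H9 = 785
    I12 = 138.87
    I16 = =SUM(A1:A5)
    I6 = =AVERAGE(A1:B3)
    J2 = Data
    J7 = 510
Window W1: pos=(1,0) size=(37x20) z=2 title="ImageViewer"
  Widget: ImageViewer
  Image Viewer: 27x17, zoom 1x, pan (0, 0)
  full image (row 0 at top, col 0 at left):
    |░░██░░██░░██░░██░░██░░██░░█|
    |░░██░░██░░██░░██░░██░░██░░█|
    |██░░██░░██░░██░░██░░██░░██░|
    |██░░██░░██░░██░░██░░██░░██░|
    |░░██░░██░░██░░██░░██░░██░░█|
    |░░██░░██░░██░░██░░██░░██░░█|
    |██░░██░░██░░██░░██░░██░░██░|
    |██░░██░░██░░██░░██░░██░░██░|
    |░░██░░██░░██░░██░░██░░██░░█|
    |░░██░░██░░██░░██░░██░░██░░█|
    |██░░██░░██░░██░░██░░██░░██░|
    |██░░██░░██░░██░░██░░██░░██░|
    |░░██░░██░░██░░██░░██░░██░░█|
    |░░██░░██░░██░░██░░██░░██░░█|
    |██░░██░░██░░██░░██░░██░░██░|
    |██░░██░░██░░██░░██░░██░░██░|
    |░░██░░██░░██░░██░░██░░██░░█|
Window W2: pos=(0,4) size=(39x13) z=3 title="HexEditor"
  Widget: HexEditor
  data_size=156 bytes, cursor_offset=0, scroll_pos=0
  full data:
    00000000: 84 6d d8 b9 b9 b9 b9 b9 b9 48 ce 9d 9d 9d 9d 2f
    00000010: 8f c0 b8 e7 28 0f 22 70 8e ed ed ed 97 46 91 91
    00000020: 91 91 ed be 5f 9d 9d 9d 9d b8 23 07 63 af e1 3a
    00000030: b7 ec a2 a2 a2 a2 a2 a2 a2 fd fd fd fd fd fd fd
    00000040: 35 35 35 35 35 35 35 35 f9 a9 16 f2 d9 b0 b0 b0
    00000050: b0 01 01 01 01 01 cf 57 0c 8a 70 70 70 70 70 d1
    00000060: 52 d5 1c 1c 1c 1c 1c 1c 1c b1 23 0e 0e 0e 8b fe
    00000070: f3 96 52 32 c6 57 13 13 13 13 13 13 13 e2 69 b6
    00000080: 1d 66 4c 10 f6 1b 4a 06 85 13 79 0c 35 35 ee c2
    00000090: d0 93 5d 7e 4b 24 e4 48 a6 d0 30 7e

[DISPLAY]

┃░░██░░██░░██░░██░░██░░██░░█        ┃             
━━━━━━━━━━━━━━━━━━━━━━━━━━━━━━━━━━━━━┓            
 HexEditor                           ┃            
─────────────────────────────────────┨            
00000000  84 6d d8 b9 b9 b9 b9 b9  b9┃            
00000010  8f c0 b8 e7 28 0f 22 70  8e┃            
00000020  91 91 ed be 5f 9d 9d 9d  9d┃            
00000030  b7 ec a2 a2 a2 a2 a2 a2  a2┃            
00000040  35 35 35 35 35 35 35 35  f9┃            
00000050  b0 01 01 01 01 01 cf 57  0c┃            
00000060  52 d5 1c 1c 1c 1c 1c 1c  1c┃            
00000070  f3 96 52 32 c6 57 13 13  13┃            
00000080  1d 66 4c 10 f6 1b 4a 06  85┃            
━━━━━━━━━━━━━━━━━━━━━━━━━━━━━━━━━━━━━┛            
┃██░░██░░██░░██░░██░░██░░██░        ┃             
┃██░░██░░██░░██░░██░░██░░██░        ┃             


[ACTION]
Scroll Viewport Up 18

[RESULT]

┏━━━━━━━━━━━━━━━━━━━━━━━━━━━━━━━━━━━┓             
┃ ImageViewer                       ┃             
┠───────────────────────────────────┨             
┃░░██░░██░░██░░██░░██░░██░░█        ┃             
━━━━━━━━━━━━━━━━━━━━━━━━━━━━━━━━━━━━━┓            
 HexEditor                           ┃            
─────────────────────────────────────┨            
00000000  84 6d d8 b9 b9 b9 b9 b9  b9┃            
00000010  8f c0 b8 e7 28 0f 22 70  8e┃            
00000020  91 91 ed be 5f 9d 9d 9d  9d┃            
00000030  b7 ec a2 a2 a2 a2 a2 a2  a2┃            
00000040  35 35 35 35 35 35 35 35  f9┃            
00000050  b0 01 01 01 01 01 cf 57  0c┃            
00000060  52 d5 1c 1c 1c 1c 1c 1c  1c┃            
00000070  f3 96 52 32 c6 57 13 13  13┃            
00000080  1d 66 4c 10 f6 1b 4a 06  85┃            


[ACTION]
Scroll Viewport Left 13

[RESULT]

 ┏━━━━━━━━━━━━━━━━━━━━━━━━━━━━━━━━━━━┓            
 ┃ ImageViewer                       ┃            
 ┠───────────────────────────────────┨            
 ┃░░██░░██░░██░░██░░██░░██░░█        ┃            
┏━━━━━━━━━━━━━━━━━━━━━━━━━━━━━━━━━━━━━┓           
┃ HexEditor                           ┃           
┠─────────────────────────────────────┨           
┃00000000  84 6d d8 b9 b9 b9 b9 b9  b9┃           
┃00000010  8f c0 b8 e7 28 0f 22 70  8e┃           
┃00000020  91 91 ed be 5f 9d 9d 9d  9d┃           
┃00000030  b7 ec a2 a2 a2 a2 a2 a2  a2┃           
┃00000040  35 35 35 35 35 35 35 35  f9┃           
┃00000050  b0 01 01 01 01 01 cf 57  0c┃           
┃00000060  52 d5 1c 1c 1c 1c 1c 1c  1c┃           
┃00000070  f3 96 52 32 c6 57 13 13  13┃           
┃00000080  1d 66 4c 10 f6 1b 4a 06  85┃           


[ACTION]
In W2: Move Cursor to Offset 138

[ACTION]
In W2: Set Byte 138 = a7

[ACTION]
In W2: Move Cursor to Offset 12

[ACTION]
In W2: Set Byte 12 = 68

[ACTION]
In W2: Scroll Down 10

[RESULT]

 ┏━━━━━━━━━━━━━━━━━━━━━━━━━━━━━━━━━━━┓            
 ┃ ImageViewer                       ┃            
 ┠───────────────────────────────────┨            
 ┃░░██░░██░░██░░██░░██░░██░░█        ┃            
┏━━━━━━━━━━━━━━━━━━━━━━━━━━━━━━━━━━━━━┓           
┃ HexEditor                           ┃           
┠─────────────────────────────────────┨           
┃00000090  d0 93 5d 7e 4b 24 e4 48  a6┃           
┃                                     ┃           
┃                                     ┃           
┃                                     ┃           
┃                                     ┃           
┃                                     ┃           
┃                                     ┃           
┃                                     ┃           
┃                                     ┃           


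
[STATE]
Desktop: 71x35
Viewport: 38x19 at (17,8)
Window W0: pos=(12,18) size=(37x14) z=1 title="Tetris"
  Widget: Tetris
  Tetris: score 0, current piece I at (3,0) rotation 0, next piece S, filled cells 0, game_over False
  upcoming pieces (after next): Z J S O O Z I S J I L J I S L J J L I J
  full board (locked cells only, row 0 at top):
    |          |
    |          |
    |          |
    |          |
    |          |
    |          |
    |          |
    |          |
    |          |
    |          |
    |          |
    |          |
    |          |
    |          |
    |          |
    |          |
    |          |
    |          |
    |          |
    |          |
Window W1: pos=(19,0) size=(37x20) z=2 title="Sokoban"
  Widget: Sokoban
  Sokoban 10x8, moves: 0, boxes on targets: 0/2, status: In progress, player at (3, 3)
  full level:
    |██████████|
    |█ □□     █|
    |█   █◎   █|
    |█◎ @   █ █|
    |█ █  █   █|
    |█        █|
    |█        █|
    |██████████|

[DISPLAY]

  ┃█        █                         
  ┃█        █                         
  ┃██████████                         
  ┃Moves: 0  0/2                      
  ┃                                   
  ┃                                   
  ┃                                   
  ┃                                   
  ┃                                   
  ┃                                   
━━┃                                   
ri┗━━━━━━━━━━━━━━━━━━━━━━━━━━━━━━━━━━━
───────────────────────────────┨      
      │Next:                   ┃      
      │ ░░                     ┃      
      │░░                      ┃      
      │                        ┃      
      │                        ┃      
      │                        ┃      


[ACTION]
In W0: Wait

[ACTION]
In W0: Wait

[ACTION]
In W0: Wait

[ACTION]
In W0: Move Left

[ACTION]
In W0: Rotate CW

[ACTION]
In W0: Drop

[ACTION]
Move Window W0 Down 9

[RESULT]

  ┃█        █                         
  ┃█        █                         
  ┃██████████                         
  ┃Moves: 0  0/2                      
  ┃                                   
  ┃                                   
  ┃                                   
  ┃                                   
  ┃                                   
  ┃                                   
  ┃                                   
  ┗━━━━━━━━━━━━━━━━━━━━━━━━━━━━━━━━━━━
                                      
━━━━━━━━━━━━━━━━━━━━━━━━━━━━━━━┓      
ris                            ┃      
───────────────────────────────┨      
      │Next:                   ┃      
      │ ░░                     ┃      
      │░░                      ┃      


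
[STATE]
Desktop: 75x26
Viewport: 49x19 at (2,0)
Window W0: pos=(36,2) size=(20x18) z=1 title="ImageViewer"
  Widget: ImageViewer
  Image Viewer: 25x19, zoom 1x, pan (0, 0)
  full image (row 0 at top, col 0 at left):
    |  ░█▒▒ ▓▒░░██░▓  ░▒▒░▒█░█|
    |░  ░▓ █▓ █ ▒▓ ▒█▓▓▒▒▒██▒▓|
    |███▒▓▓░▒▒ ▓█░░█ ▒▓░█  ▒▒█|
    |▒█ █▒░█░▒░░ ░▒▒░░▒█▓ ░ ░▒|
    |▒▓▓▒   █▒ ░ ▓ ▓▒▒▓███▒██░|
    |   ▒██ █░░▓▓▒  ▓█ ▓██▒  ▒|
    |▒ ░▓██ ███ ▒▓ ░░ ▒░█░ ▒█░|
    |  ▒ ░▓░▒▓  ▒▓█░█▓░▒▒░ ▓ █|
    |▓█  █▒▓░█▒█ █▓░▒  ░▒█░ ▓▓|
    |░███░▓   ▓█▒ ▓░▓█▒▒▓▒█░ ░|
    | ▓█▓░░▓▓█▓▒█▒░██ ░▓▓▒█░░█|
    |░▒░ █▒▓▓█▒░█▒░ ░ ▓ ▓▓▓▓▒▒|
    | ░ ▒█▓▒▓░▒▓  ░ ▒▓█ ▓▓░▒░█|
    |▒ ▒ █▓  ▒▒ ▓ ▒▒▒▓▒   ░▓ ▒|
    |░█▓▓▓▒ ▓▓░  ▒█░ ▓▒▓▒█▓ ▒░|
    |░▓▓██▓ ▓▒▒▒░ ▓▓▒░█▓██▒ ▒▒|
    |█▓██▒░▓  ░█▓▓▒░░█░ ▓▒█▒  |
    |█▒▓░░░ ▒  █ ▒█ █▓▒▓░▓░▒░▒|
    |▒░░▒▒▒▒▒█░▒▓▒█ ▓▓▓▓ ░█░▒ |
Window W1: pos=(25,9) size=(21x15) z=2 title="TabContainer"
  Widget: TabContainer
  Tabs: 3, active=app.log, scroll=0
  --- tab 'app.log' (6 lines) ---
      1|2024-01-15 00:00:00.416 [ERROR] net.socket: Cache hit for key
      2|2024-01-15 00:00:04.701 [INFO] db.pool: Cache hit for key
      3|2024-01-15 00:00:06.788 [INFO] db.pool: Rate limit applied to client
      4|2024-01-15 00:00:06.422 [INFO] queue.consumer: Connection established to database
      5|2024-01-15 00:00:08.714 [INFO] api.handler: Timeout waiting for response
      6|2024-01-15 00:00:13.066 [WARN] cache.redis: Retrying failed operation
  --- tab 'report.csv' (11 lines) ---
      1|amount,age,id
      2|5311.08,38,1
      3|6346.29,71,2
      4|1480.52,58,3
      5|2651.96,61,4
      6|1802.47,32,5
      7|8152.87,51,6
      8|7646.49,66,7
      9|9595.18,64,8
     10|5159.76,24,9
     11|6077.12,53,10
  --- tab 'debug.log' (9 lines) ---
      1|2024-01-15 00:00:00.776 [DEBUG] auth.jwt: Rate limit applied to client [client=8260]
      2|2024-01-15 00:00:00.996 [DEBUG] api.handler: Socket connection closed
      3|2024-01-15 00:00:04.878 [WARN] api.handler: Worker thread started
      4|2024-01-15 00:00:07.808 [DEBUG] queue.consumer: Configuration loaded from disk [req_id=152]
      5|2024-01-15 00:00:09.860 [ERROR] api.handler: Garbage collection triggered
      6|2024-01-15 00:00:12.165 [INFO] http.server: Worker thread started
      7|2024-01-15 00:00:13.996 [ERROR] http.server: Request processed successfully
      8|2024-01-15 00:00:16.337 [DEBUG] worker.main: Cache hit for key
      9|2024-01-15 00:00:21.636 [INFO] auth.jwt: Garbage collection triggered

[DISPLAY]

                                                 
                                                 
                                  ┏━━━━━━━━━━━━━━
                                  ┃ ImageViewer  
                                  ┠──────────────
                                  ┃  ░█▒▒ ▓▒░░██░
                                  ┃░  ░▓ █▓ █ ▒▓ 
                                  ┃███▒▓▓░▒▒ ▓█░░
                                  ┃▒█ █▒░█░▒░░ ░▒
                       ┏━━━━━━━━━━━━━━━━━━━┓ ░ ▓ 
                       ┃ TabContainer      ┃░▓▓▒ 
                       ┠───────────────────┨█ ▒▓ 
                       ┃[app.log]│ report.c┃  ▒▓█
                       ┃───────────────────┃▒█ █▓
                       ┃2024-01-15 00:00:00┃▓█▒ ▓
                       ┃2024-01-15 00:00:04┃▓▒█▒░
                       ┃2024-01-15 00:00:06┃▒░█▒░
                       ┃2024-01-15 00:00:06┃▒▓  ░
                       ┃2024-01-15 00:00:08┃▒ ▓ ▒


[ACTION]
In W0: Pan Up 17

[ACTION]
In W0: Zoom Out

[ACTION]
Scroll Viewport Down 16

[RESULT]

                                  ┃███▒▓▓░▒▒ ▓█░░
                                  ┃▒█ █▒░█░▒░░ ░▒
                       ┏━━━━━━━━━━━━━━━━━━━┓ ░ ▓ 
                       ┃ TabContainer      ┃░▓▓▒ 
                       ┠───────────────────┨█ ▒▓ 
                       ┃[app.log]│ report.c┃  ▒▓█
                       ┃───────────────────┃▒█ █▓
                       ┃2024-01-15 00:00:00┃▓█▒ ▓
                       ┃2024-01-15 00:00:04┃▓▒█▒░
                       ┃2024-01-15 00:00:06┃▒░█▒░
                       ┃2024-01-15 00:00:06┃▒▓  ░
                       ┃2024-01-15 00:00:08┃▒ ▓ ▒
                       ┃2024-01-15 00:00:13┃━━━━━
                       ┃                   ┃     
                       ┃                   ┃     
                       ┃                   ┃     
                       ┗━━━━━━━━━━━━━━━━━━━┛     
                                                 
                                                 


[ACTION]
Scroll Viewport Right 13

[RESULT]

                     ┃███▒▓▓░▒▒ ▓█░░█ ▒▓┃        
                     ┃▒█ █▒░█░▒░░ ░▒▒░░▒┃        
          ┏━━━━━━━━━━━━━━━━━━━┓ ░ ▓ ▓▒▒▓┃        
          ┃ TabContainer      ┃░▓▓▒  ▓█ ┃        
          ┠───────────────────┨█ ▒▓ ░░ ▒┃        
          ┃[app.log]│ report.c┃  ▒▓█░█▓░┃        
          ┃───────────────────┃▒█ █▓░▒  ┃        
          ┃2024-01-15 00:00:00┃▓█▒ ▓░▓█▒┃        
          ┃2024-01-15 00:00:04┃▓▒█▒░██ ░┃        
          ┃2024-01-15 00:00:06┃▒░█▒░ ░ ▓┃        
          ┃2024-01-15 00:00:06┃▒▓  ░ ▒▓█┃        
          ┃2024-01-15 00:00:08┃▒ ▓ ▒▒▒▓▒┃        
          ┃2024-01-15 00:00:13┃━━━━━━━━━┛        
          ┃                   ┃                  
          ┃                   ┃                  
          ┃                   ┃                  
          ┗━━━━━━━━━━━━━━━━━━━┛                  
                                                 
                                                 


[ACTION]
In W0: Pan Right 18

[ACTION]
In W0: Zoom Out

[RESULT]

                     ┃░█  ▒▒█           ┃        
                     ┃█▓ ░ ░▒           ┃        
          ┏━━━━━━━━━━━━━━━━━━━┓         ┃        
          ┃ TabContainer      ┃         ┃        
          ┠───────────────────┨         ┃        
          ┃[app.log]│ report.c┃         ┃        
          ┃───────────────────┃         ┃        
          ┃2024-01-15 00:00:00┃         ┃        
          ┃2024-01-15 00:00:04┃         ┃        
          ┃2024-01-15 00:00:06┃         ┃        
          ┃2024-01-15 00:00:06┃         ┃        
          ┃2024-01-15 00:00:08┃         ┃        
          ┃2024-01-15 00:00:13┃━━━━━━━━━┛        
          ┃                   ┃                  
          ┃                   ┃                  
          ┃                   ┃                  
          ┗━━━━━━━━━━━━━━━━━━━┛                  
                                                 
                                                 
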